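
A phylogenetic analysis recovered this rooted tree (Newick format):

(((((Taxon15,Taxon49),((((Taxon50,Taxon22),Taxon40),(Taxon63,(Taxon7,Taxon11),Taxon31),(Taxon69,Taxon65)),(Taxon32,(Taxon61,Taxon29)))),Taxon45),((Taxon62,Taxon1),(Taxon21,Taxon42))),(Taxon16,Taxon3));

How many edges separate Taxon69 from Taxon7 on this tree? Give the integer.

5

The MRCA of Taxon69 and Taxon7 is the node subtending (((Taxon50,Taxon22),Taxon40),(Taxon63,(Taxon7,Taxon11),Taxon31),(Taxon69,Taxon65)).
From Taxon69 up to that node: 2 branches. From Taxon7 up to the same node: 3 branches. Total: 2 + 3 = 5.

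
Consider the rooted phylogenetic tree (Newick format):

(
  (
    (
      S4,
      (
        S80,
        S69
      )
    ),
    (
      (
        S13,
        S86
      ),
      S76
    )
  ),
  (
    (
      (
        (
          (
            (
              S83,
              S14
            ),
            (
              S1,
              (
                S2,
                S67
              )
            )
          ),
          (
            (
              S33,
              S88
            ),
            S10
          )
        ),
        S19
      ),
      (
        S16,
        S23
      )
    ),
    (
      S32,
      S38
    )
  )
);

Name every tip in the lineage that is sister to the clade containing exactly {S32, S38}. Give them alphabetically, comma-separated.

S1, S10, S14, S16, S19, S2, S23, S33, S67, S83, S88

The clade containing exactly {S32, S38} attaches to the tree at the node subtending ((((((S83,S14),(S1,(S2,S67))),((S33,S88),S10)),S19),(S16,S23)),(S32,S38)).
The other lineage descending from that same node — the sister group — is (((((S83,S14),(S1,(S2,S67))),((S33,S88),S10)),S19),(S16,S23)); its 11 tips in alphabetical order are the answer.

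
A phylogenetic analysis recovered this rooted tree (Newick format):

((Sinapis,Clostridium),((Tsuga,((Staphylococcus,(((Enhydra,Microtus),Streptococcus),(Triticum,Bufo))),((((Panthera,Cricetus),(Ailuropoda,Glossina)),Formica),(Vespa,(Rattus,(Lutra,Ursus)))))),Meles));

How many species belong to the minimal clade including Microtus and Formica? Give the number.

15

The MRCA of Microtus and Formica is the node subtending ((Staphylococcus,(((Enhydra,Microtus),Streptococcus),(Triticum,Bufo))),((((Panthera,Cricetus),(Ailuropoda,Glossina)),Formica),(Vespa,(Rattus,(Lutra,Ursus))))).
That clade contains 15 terminal taxa: Ailuropoda, Bufo, Cricetus, Enhydra, Formica, Glossina, Lutra, Microtus, Panthera, Rattus, Staphylococcus, Streptococcus, Triticum, Ursus, Vespa.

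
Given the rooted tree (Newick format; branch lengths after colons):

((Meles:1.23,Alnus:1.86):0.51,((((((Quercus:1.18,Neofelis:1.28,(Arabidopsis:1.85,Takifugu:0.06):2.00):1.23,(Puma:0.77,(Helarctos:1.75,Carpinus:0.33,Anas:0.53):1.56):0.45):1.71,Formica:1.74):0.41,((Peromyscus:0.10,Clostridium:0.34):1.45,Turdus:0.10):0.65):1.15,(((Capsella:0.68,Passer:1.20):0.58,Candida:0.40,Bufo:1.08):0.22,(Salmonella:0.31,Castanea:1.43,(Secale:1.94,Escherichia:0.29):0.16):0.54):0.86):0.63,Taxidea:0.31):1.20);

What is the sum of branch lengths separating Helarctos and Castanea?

9.86

The path runs Helarctos → … → MRCA → … → Castanea; the MRCA is the node subtending (((((Quercus,Neofelis,(Arabidopsis,Takifugu)),(Puma,(Helarctos,Carpinus,Anas))),Formica),((Peromyscus,Clostridium),Turdus)),(((Capsella,Passer),Candida,Bufo),(Salmonella,Castanea,(Secale,Escherichia)))).
Branch lengths along that path: 1.75 + 1.56 + 0.45 + 1.71 + 0.41 + 1.15 + 0.86 + 0.54 + 1.43 = 9.86.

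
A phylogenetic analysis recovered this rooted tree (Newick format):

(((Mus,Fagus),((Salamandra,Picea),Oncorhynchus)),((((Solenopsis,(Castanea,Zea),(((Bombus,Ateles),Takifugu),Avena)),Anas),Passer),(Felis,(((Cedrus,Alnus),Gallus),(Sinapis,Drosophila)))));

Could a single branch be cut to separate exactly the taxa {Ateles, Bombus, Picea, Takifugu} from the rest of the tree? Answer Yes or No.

No

The MRCA of the listed taxa is the root, so the smallest clade containing them is the whole tree.
That clade also contains Alnus, Anas, Avena, Castanea, Cedrus, Drosophila, Fagus, Felis, Gallus, Mus, Oncorhynchus, Passer, Salamandra, Sinapis, Solenopsis, Zea, which are not in the proposed group, so the group is not monophyletic.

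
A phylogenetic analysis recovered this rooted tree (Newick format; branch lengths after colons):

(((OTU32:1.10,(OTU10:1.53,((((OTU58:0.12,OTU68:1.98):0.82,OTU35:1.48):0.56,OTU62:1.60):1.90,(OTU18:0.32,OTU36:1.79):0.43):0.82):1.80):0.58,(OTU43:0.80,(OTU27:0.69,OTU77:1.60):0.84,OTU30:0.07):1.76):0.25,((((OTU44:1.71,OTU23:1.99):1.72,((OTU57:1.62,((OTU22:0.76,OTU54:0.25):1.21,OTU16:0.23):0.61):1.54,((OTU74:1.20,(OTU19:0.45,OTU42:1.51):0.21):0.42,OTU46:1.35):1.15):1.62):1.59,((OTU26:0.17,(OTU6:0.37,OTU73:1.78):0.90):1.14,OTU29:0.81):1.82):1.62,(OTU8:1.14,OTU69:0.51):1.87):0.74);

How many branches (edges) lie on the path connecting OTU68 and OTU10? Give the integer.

6

The MRCA of OTU68 and OTU10 is the node subtending (OTU10,((((OTU58,OTU68),OTU35),OTU62),(OTU18,OTU36))).
From OTU68 up to that node: 5 branches. From OTU10 up to the same node: 1 branch. Total: 5 + 1 = 6.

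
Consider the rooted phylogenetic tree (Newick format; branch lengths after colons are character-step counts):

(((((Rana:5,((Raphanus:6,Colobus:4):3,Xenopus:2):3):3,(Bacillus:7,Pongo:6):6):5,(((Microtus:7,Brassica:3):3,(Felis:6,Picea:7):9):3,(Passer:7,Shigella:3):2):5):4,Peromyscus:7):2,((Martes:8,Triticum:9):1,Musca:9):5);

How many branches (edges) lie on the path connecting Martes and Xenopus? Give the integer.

The MRCA of Martes and Xenopus is the root of the tree.
From Martes up to that node: 3 branches. From Xenopus up to the same node: 6 branches. Total: 3 + 6 = 9.

9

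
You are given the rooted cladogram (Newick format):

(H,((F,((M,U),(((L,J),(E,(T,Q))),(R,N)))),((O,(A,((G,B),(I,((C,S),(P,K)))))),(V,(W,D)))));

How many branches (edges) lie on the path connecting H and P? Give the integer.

The MRCA of H and P is the root of the tree.
From H up to that node: 1 branch. From P up to the same node: 9 branches. Total: 1 + 9 = 10.

10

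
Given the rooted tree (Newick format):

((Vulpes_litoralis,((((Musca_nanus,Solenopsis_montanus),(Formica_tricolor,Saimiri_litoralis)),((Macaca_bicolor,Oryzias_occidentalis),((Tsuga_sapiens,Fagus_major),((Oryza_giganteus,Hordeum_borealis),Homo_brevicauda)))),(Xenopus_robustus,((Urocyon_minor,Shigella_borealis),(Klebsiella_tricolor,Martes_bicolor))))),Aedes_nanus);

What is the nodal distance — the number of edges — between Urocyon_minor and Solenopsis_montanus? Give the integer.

8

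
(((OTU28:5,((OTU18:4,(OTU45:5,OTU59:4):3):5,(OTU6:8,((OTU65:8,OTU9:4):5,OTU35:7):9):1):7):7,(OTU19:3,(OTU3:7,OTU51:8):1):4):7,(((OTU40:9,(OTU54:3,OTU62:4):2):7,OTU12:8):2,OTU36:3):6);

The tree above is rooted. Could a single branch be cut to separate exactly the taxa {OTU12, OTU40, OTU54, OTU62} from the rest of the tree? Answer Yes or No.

Yes

The most recent common ancestor of these taxa subtends ((OTU40,(OTU54,OTU62)),OTU12).
That clade has exactly 4 tips — every listed taxon and nothing else — so the group is monophyletic.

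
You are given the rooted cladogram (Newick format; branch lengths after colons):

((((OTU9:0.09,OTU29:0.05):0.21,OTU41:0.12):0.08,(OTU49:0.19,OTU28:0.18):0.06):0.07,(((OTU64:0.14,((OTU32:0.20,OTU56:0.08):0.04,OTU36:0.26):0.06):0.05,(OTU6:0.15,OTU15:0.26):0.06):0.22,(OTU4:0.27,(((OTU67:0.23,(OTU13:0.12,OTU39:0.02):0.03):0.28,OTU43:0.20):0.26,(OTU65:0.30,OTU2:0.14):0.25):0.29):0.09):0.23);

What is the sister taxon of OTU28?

OTU28 attaches to the tree at the node subtending (OTU49,OTU28).
The other lineage descending from that same node — the sister group — is the single tip OTU49.

OTU49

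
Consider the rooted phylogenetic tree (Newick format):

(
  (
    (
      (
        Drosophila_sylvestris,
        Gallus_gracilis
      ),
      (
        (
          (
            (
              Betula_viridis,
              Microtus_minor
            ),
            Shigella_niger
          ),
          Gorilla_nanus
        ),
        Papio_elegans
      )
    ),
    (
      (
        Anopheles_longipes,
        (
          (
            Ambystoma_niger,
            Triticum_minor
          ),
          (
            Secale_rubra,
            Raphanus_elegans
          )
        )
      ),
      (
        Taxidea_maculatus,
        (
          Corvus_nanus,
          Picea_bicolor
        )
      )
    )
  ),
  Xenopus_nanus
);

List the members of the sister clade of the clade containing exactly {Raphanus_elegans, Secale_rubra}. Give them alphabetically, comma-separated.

Ambystoma_niger, Triticum_minor

The clade containing exactly {Raphanus_elegans, Secale_rubra} attaches to the tree at the node subtending ((Ambystoma_niger,Triticum_minor),(Secale_rubra,Raphanus_elegans)).
The other lineage descending from that same node — the sister group — is (Ambystoma_niger,Triticum_minor); its 2 tips in alphabetical order are the answer.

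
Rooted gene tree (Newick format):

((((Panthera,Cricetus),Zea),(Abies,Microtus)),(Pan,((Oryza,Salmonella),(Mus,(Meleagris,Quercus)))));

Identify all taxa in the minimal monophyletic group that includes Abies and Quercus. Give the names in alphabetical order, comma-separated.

Tracing Abies: it sits inside (Abies,Microtus).
Tracing Quercus: it sits inside (Meleagris,Quercus).
The smallest clade enclosing both is the whole tree (their MRCA is the root), so the answer is all 11 tips in alphabetical order.

Abies, Cricetus, Meleagris, Microtus, Mus, Oryza, Pan, Panthera, Quercus, Salmonella, Zea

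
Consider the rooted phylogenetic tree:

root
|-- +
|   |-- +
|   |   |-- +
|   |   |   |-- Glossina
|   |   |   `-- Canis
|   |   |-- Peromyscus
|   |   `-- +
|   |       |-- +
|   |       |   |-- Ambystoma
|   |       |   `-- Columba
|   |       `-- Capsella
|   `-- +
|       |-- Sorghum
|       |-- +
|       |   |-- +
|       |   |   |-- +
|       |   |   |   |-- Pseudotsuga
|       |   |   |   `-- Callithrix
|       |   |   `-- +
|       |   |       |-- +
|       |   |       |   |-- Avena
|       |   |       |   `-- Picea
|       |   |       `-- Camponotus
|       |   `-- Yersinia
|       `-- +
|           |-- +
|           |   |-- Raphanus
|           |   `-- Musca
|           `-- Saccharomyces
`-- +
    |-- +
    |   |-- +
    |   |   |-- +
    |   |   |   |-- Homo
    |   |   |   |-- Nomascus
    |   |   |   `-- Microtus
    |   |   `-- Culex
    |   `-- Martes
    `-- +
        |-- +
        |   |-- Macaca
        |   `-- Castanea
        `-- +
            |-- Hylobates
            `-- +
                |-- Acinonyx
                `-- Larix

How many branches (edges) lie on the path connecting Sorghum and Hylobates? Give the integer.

7

The MRCA of Sorghum and Hylobates is the root of the tree.
From Sorghum up to that node: 3 branches. From Hylobates up to the same node: 4 branches. Total: 3 + 4 = 7.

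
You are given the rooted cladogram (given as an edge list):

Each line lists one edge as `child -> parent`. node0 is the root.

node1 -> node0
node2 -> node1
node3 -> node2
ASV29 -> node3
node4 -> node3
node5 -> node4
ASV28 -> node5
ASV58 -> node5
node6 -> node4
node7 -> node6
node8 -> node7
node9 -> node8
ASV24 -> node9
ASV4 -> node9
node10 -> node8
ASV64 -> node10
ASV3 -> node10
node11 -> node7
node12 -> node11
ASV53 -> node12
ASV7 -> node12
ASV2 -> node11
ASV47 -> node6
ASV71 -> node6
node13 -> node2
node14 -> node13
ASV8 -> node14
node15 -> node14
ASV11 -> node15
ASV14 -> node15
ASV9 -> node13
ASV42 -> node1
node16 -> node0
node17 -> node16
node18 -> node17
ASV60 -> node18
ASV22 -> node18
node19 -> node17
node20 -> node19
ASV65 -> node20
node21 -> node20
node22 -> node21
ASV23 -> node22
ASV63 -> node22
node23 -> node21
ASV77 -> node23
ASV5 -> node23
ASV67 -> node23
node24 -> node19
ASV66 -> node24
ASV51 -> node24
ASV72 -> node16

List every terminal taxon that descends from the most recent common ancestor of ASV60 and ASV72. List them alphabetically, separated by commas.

ASV22, ASV23, ASV5, ASV51, ASV60, ASV63, ASV65, ASV66, ASV67, ASV72, ASV77

Tracing ASV60: it sits inside (ASV60,ASV22).
Tracing ASV72: it sits inside (((ASV60,ASV22),((ASV65,((ASV23,ASV63),(ASV77,ASV5,ASV67))),(ASV66,ASV51))),ASV72).
The smallest clade enclosing both is (((ASV60,ASV22),((ASV65,((ASV23,ASV63),(ASV77,ASV5,ASV67))),(ASV66,ASV51))),ASV72); the answer is its 11 terminal taxa in alphabetical order.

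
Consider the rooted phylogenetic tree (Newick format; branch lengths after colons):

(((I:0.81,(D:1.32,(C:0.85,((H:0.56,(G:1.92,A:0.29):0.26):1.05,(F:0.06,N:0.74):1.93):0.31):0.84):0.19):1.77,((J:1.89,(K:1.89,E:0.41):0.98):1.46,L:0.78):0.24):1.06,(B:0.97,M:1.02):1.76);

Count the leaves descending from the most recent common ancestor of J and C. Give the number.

The MRCA of J and C is the node subtending ((I,(D,(C,((H,(G,A)),(F,N))))),((J,(K,E)),L)).
That clade contains 12 terminal taxa: A, C, D, E, F, G, H, I, J, K, L, N.

12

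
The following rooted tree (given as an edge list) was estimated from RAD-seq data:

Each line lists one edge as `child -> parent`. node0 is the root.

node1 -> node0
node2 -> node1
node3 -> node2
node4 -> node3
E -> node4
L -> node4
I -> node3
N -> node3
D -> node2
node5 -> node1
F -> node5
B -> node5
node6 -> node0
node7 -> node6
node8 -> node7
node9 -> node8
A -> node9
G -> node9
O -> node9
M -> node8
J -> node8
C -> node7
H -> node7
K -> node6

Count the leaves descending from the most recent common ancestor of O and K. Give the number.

The MRCA of O and K is the node subtending ((((A,G,O),M,J),C,H),K).
That clade contains 8 terminal taxa: A, C, G, H, J, K, M, O.

8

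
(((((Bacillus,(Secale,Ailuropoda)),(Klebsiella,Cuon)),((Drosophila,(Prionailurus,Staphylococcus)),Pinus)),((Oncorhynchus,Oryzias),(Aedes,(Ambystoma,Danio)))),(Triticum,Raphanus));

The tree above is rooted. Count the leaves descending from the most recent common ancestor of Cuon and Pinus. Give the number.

9

The MRCA of Cuon and Pinus is the node subtending (((Bacillus,(Secale,Ailuropoda)),(Klebsiella,Cuon)),((Drosophila,(Prionailurus,Staphylococcus)),Pinus)).
That clade contains 9 terminal taxa: Ailuropoda, Bacillus, Cuon, Drosophila, Klebsiella, Pinus, Prionailurus, Secale, Staphylococcus.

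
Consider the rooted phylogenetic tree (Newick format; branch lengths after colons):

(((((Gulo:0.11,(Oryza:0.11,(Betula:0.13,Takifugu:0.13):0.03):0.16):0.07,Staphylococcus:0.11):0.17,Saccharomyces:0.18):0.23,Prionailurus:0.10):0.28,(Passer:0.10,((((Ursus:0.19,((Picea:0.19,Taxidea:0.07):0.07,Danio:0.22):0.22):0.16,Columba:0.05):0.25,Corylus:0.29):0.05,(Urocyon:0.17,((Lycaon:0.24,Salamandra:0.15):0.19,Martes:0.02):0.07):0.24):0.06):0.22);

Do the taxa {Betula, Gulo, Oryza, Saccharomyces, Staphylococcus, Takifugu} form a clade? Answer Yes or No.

The most recent common ancestor of these taxa subtends (((Gulo,(Oryza,(Betula,Takifugu))),Staphylococcus),Saccharomyces).
That clade has exactly 6 tips — every listed taxon and nothing else — so the group is monophyletic.

Yes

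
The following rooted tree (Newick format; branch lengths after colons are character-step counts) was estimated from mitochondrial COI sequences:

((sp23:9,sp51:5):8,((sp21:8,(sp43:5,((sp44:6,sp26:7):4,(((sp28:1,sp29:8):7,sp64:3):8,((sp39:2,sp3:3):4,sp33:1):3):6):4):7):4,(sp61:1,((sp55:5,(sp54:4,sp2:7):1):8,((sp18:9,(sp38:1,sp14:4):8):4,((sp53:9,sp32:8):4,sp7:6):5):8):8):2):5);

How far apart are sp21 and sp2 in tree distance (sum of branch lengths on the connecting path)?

The path runs sp21 → … → MRCA → … → sp2; the MRCA is the node subtending ((sp21,(sp43,((sp44,sp26),(((sp28,sp29),sp64),((sp39,sp3),sp33))))),(sp61,((sp55,(sp54,sp2)),((sp18,(sp38,sp14)),((sp53,sp32),sp7))))).
Branch lengths along that path: 8 + 4 + 2 + 8 + 8 + 1 + 7 = 38.

38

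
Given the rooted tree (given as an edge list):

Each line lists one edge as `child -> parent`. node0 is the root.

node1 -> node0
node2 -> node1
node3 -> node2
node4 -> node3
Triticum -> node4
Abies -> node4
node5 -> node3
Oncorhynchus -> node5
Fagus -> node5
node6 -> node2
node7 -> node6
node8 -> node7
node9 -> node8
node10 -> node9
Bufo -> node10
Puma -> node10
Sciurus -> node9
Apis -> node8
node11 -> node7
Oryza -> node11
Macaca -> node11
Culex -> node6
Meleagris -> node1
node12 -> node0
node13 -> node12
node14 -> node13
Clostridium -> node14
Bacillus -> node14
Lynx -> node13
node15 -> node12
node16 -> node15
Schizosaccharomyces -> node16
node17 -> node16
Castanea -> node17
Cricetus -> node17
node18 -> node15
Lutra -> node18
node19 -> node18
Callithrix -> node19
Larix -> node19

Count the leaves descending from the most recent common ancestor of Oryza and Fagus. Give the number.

11

The MRCA of Oryza and Fagus is the node subtending (((Triticum,Abies),(Oncorhynchus,Fagus)),(((((Bufo,Puma),Sciurus),Apis),(Oryza,Macaca)),Culex)).
That clade contains 11 terminal taxa: Abies, Apis, Bufo, Culex, Fagus, Macaca, Oncorhynchus, Oryza, Puma, Sciurus, Triticum.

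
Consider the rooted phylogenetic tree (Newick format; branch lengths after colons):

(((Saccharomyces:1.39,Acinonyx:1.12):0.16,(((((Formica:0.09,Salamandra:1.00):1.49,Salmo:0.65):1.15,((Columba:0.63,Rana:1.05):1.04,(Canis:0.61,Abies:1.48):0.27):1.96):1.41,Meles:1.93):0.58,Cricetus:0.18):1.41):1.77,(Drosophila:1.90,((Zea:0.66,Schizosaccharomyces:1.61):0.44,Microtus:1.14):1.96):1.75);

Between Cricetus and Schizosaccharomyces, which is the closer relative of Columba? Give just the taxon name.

Cricetus

The MRCA of Columba and Cricetus subtends (((((Formica,Salamandra),Salmo),((Columba,Rana),(Canis,Abies))),Meles),Cricetus) (9 taxa).
The MRCA of Columba and Schizosaccharomyces is the root, subtending the entire tree (15 taxa).
The first is nested inside the second, so Columba shares a more recent common ancestor with Cricetus.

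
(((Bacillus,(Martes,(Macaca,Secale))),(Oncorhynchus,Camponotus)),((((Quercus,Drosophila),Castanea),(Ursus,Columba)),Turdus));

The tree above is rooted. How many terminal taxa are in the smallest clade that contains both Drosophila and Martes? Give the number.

The MRCA of Drosophila and Martes is the root, so the clade is the entire tree.
That clade contains 12 terminal taxa: Bacillus, Camponotus, Castanea, Columba, Drosophila, Macaca, Martes, Oncorhynchus, Quercus, Secale, Turdus, Ursus.

12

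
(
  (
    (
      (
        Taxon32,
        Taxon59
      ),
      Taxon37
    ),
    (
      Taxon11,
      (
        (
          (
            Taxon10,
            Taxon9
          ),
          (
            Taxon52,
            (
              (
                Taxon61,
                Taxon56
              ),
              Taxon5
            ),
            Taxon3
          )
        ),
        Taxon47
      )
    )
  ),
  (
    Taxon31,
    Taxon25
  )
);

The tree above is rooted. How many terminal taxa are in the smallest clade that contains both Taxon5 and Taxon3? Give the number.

The MRCA of Taxon5 and Taxon3 is the node subtending (Taxon52,((Taxon61,Taxon56),Taxon5),Taxon3).
That clade contains 5 terminal taxa: Taxon3, Taxon5, Taxon52, Taxon56, Taxon61.

5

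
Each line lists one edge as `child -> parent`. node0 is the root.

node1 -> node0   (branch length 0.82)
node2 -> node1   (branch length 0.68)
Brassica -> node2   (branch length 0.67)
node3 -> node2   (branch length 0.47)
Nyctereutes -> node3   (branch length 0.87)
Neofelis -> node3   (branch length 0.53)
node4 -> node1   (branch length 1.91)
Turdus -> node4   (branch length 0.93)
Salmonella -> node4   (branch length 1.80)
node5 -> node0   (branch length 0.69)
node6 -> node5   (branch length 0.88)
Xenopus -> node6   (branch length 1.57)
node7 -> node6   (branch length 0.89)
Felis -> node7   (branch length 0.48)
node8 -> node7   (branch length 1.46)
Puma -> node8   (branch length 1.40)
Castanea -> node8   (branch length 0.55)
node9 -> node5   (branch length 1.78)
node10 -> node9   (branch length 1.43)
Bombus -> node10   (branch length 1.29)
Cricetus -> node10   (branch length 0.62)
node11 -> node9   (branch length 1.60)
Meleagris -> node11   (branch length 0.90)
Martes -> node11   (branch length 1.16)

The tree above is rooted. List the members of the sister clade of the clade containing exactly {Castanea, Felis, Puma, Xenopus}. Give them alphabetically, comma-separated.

Bombus, Cricetus, Martes, Meleagris

The clade containing exactly {Castanea, Felis, Puma, Xenopus} attaches to the tree at the node subtending ((Xenopus,(Felis,(Puma,Castanea))),((Bombus,Cricetus),(Meleagris,Martes))).
The other lineage descending from that same node — the sister group — is ((Bombus,Cricetus),(Meleagris,Martes)); its 4 tips in alphabetical order are the answer.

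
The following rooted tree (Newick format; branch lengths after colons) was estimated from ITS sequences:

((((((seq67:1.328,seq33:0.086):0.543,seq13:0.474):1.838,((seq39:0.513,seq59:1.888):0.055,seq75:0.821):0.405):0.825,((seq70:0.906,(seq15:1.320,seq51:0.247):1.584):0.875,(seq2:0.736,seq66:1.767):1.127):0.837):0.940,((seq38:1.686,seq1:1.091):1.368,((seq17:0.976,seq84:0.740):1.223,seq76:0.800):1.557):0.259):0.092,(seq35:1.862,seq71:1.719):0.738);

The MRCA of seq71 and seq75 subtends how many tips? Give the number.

The MRCA of seq71 and seq75 is the root, so the clade is the entire tree.
That clade contains 18 terminal taxa: seq1, seq13, seq15, seq17, seq2, seq33, seq35, seq38, seq39, seq51, seq59, seq66, seq67, seq70, seq71, seq75, seq76, seq84.

18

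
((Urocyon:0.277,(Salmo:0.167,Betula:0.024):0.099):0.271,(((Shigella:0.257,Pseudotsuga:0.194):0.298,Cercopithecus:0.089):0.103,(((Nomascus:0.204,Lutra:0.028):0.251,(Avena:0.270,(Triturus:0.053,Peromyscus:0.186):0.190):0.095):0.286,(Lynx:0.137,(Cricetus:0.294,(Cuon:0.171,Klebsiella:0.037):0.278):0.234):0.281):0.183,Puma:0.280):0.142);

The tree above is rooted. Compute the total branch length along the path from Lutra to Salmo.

The path runs Lutra → … → MRCA → … → Salmo; the MRCA is the root of the tree.
Branch lengths along that path: 0.028 + 0.251 + 0.286 + 0.183 + 0.142 + 0.271 + 0.099 + 0.167 = 1.427.

1.427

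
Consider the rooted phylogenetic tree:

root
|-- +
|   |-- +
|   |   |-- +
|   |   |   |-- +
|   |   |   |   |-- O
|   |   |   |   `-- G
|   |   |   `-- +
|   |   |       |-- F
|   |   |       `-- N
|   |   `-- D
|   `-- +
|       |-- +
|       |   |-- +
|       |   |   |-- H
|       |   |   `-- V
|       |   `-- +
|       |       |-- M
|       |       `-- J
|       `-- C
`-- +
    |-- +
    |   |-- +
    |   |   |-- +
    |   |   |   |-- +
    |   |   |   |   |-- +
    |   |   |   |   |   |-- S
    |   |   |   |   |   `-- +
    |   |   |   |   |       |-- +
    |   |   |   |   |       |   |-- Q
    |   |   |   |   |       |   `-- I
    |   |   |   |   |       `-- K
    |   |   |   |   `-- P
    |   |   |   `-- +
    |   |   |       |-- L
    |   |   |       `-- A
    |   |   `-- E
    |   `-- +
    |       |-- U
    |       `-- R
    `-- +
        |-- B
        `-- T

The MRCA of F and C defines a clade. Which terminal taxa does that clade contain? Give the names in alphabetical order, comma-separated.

C, D, F, G, H, J, M, N, O, V

Tracing F: it sits inside (F,N).
Tracing C: it sits inside (((H,V),(M,J)),C).
The smallest clade enclosing both is ((((O,G),(F,N)),D),(((H,V),(M,J)),C)); the answer is its 10 terminal taxa in alphabetical order.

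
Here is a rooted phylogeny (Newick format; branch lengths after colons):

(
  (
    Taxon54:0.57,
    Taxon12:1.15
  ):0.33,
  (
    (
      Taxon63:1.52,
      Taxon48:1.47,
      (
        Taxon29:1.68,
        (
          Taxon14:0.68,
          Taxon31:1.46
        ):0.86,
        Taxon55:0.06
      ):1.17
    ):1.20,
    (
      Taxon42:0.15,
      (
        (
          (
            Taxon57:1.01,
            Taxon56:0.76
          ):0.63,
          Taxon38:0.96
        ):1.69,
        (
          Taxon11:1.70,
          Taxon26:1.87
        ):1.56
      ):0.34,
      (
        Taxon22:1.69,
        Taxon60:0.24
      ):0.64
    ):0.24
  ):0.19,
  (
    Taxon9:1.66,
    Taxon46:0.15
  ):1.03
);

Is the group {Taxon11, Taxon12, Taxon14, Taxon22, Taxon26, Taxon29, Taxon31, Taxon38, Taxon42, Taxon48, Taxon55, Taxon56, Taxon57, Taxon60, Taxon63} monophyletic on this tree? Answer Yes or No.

No

The MRCA of the listed taxa is the root, so the smallest clade containing them is the whole tree.
That clade also contains Taxon46, Taxon54, Taxon9, which are not in the proposed group, so the group is not monophyletic.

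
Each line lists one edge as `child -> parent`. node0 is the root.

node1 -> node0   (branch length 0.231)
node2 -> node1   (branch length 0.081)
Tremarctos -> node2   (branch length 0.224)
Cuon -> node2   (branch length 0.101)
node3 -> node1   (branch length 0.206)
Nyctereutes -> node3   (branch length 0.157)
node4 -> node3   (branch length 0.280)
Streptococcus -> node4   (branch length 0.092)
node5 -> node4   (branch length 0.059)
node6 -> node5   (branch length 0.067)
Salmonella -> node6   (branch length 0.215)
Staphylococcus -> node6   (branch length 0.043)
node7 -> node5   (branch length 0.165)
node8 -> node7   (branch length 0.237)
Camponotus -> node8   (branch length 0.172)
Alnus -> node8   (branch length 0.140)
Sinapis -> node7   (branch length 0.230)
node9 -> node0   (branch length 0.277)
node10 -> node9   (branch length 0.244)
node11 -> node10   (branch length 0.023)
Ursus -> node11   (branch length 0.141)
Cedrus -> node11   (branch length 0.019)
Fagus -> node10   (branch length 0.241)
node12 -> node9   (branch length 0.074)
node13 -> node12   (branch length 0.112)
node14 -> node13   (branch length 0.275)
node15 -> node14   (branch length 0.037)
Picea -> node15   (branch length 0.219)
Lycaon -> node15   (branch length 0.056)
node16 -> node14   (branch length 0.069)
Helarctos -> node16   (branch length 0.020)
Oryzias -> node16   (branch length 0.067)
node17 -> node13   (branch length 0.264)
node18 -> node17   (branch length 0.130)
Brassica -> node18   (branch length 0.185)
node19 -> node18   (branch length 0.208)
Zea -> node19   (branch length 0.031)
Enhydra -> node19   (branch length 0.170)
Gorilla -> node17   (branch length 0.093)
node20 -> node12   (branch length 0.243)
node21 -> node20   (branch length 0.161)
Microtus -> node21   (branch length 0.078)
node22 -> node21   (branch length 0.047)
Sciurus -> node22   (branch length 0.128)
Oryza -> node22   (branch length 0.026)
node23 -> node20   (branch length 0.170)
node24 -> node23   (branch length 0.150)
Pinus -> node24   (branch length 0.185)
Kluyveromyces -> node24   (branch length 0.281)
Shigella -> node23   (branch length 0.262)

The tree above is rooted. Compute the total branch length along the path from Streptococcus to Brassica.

1.851

The path runs Streptococcus → … → MRCA → … → Brassica; the MRCA is the root of the tree.
Branch lengths along that path: 0.092 + 0.280 + 0.206 + 0.231 + 0.277 + 0.074 + 0.112 + 0.264 + 0.130 + 0.185 = 1.851.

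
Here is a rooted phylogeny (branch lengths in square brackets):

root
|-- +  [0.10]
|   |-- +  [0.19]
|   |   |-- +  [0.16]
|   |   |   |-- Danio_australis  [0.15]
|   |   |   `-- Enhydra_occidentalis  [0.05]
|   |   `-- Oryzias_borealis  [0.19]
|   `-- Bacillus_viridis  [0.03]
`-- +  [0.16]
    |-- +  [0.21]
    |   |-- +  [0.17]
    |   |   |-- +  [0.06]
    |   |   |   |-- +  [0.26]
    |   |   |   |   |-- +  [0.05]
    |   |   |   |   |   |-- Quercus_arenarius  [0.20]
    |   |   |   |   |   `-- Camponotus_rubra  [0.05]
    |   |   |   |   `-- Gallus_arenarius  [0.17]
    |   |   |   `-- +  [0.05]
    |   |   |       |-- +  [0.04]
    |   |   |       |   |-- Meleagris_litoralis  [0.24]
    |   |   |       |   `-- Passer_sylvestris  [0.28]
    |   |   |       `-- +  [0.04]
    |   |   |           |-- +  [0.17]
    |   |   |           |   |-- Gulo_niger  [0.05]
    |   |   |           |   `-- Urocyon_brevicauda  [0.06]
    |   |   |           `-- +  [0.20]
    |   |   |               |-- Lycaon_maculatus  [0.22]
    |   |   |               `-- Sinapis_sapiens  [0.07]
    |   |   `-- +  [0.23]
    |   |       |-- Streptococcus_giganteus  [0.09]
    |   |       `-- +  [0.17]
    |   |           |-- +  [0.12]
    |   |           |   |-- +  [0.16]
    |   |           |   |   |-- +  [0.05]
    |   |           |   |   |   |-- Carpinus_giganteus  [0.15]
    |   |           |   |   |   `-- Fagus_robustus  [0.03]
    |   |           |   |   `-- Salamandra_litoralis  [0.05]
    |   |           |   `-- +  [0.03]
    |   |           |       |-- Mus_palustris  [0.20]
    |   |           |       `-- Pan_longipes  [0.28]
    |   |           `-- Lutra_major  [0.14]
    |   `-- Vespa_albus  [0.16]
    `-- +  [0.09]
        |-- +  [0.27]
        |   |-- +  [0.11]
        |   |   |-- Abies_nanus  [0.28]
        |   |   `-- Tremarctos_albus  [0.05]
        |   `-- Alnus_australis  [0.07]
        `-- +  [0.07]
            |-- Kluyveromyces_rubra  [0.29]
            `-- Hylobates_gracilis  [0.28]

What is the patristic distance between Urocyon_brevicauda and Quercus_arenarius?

0.83

The path runs Urocyon_brevicauda → … → MRCA → … → Quercus_arenarius; the MRCA is the node subtending (((Quercus_arenarius,Camponotus_rubra),Gallus_arenarius),((Meleagris_litoralis,Passer_sylvestris),((Gulo_niger,Urocyon_brevicauda),(Lycaon_maculatus,Sinapis_sapiens)))).
Branch lengths along that path: 0.06 + 0.17 + 0.04 + 0.05 + 0.26 + 0.05 + 0.20 = 0.83.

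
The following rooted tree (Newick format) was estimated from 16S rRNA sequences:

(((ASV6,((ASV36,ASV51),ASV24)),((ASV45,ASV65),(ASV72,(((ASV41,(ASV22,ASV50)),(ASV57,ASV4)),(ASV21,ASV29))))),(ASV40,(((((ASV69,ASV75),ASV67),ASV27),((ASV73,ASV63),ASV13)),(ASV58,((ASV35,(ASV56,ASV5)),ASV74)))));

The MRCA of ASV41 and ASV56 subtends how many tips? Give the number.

27

The MRCA of ASV41 and ASV56 is the root, so the clade is the entire tree.
That clade contains 27 terminal taxa: ASV13, ASV21, ASV22, ASV24, ASV27, ASV29, ASV35, ASV36, ASV4, ASV40, ASV41, ASV45, ASV5, ASV50, ASV51, ASV56, ASV57, ASV58, ASV6, ASV63, ASV65, ASV67, ASV69, ASV72, ASV73, ASV74, ASV75.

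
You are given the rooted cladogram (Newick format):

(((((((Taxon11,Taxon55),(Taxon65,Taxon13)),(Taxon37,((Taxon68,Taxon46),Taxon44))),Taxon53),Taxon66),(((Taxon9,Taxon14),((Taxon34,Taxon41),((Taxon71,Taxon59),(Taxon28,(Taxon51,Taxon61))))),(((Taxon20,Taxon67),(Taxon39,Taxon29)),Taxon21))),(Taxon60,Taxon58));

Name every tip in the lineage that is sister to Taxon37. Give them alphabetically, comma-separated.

Taxon44, Taxon46, Taxon68

Taxon37 attaches to the tree at the node subtending (Taxon37,((Taxon68,Taxon46),Taxon44)).
The other lineage descending from that same node — the sister group — is ((Taxon68,Taxon46),Taxon44); its 3 tips in alphabetical order are the answer.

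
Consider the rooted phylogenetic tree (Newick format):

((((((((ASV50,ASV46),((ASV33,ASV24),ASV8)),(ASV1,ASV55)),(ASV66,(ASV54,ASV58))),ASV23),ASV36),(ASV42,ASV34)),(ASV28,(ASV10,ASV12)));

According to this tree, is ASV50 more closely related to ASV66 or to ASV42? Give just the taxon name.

ASV66

The MRCA of ASV50 and ASV66 subtends ((((ASV50,ASV46),((ASV33,ASV24),ASV8)),(ASV1,ASV55)),(ASV66,(ASV54,ASV58))) (10 taxa).
The MRCA of ASV50 and ASV42 subtends (((((((ASV50,ASV46),((ASV33,ASV24),ASV8)),(ASV1,ASV55)),(ASV66,(ASV54,ASV58))),ASV23),ASV36),(ASV42,ASV34)) (14 taxa).
The first is nested inside the second, so ASV50 shares a more recent common ancestor with ASV66.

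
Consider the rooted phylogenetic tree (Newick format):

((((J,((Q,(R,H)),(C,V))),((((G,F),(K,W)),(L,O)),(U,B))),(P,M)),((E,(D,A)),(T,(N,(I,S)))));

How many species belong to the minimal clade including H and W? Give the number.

14

The MRCA of H and W is the node subtending ((J,((Q,(R,H)),(C,V))),((((G,F),(K,W)),(L,O)),(U,B))).
That clade contains 14 terminal taxa: B, C, F, G, H, J, K, L, O, Q, R, U, V, W.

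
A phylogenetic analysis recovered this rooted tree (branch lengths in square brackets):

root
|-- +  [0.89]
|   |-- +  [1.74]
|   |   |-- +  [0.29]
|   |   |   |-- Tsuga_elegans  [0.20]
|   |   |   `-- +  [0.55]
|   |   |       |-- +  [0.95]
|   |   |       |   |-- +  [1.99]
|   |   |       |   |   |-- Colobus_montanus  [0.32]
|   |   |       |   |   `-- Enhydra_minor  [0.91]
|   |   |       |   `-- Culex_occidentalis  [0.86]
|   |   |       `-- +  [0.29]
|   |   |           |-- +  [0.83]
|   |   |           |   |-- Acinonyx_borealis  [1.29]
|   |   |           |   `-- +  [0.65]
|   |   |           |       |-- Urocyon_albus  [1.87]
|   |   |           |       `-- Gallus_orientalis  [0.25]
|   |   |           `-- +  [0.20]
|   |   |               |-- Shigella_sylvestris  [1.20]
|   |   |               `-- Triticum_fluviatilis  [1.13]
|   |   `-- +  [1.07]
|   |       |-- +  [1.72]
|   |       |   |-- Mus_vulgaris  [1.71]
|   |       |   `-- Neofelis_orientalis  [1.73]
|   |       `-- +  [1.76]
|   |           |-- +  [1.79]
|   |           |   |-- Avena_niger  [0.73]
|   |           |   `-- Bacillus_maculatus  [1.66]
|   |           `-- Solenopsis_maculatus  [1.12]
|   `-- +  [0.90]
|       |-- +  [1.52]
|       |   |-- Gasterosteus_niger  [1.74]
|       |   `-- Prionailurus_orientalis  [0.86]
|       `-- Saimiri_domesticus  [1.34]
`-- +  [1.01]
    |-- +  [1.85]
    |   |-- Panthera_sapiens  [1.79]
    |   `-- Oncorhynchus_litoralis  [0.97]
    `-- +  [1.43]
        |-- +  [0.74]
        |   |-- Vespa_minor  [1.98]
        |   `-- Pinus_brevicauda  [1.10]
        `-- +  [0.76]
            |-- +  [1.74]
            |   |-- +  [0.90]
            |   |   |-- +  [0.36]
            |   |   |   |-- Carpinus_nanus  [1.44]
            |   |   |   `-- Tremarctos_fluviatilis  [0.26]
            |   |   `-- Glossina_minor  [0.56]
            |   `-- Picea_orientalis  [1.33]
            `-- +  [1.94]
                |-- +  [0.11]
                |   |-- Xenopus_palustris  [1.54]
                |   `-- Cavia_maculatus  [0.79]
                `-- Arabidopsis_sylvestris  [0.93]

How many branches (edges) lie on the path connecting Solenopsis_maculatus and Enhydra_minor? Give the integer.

8

The MRCA of Solenopsis_maculatus and Enhydra_minor is the node subtending ((Tsuga_elegans,(((Colobus_montanus,Enhydra_minor),Culex_occidentalis),((Acinonyx_borealis,(Urocyon_albus,Gallus_orientalis)),(Shigella_sylvestris,Triticum_fluviatilis)))),((Mus_vulgaris,Neofelis_orientalis),((Avena_niger,Bacillus_maculatus),Solenopsis_maculatus))).
From Solenopsis_maculatus up to that node: 3 branches. From Enhydra_minor up to the same node: 5 branches. Total: 3 + 5 = 8.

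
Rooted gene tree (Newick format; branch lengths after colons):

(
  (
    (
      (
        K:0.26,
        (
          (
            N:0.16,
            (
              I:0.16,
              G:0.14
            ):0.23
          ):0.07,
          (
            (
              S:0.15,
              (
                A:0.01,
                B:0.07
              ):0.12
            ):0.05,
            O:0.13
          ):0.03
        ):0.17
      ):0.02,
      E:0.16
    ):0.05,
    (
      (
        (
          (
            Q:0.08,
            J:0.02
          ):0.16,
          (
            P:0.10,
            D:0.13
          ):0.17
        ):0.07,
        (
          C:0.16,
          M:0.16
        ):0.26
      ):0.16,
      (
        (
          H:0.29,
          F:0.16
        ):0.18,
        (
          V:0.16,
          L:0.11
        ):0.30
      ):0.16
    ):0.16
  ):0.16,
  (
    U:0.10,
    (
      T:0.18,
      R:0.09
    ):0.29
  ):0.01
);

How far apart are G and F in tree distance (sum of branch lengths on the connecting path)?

1.34

The path runs G → … → MRCA → … → F; the MRCA is the node subtending (((K,((N,(I,G)),((S,(A,B)),O))),E),((((Q,J),(P,D)),(C,M)),((H,F),(V,L)))).
Branch lengths along that path: 0.14 + 0.23 + 0.07 + 0.17 + 0.02 + 0.05 + 0.16 + 0.16 + 0.18 + 0.16 = 1.34.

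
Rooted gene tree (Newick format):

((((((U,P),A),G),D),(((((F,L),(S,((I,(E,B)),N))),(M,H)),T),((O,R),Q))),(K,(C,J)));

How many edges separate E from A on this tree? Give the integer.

13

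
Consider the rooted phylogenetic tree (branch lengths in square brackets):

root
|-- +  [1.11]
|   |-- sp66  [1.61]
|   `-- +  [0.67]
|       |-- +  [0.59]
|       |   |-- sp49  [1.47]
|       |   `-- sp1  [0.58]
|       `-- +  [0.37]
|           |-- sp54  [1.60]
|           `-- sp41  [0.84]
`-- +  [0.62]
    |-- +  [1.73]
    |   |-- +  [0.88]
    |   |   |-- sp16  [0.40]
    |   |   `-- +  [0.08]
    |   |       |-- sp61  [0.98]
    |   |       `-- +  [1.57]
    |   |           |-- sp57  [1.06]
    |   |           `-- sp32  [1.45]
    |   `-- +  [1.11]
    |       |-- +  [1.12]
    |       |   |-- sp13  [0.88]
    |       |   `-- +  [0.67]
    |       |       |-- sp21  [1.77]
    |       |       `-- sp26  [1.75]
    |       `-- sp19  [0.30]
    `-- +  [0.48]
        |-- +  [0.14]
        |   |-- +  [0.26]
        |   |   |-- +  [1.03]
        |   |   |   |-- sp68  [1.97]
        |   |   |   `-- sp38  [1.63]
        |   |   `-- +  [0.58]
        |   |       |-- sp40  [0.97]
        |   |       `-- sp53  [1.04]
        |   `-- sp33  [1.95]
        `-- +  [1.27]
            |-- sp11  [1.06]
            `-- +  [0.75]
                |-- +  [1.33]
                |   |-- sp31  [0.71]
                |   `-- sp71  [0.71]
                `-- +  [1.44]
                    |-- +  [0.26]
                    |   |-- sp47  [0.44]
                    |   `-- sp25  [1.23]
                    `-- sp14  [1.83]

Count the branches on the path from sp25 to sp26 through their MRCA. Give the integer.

11

The MRCA of sp25 and sp26 is the node subtending (((sp16,(sp61,(sp57,sp32))),((sp13,(sp21,sp26)),sp19)),((((sp68,sp38),(sp40,sp53)),sp33),(sp11,((sp31,sp71),((sp47,sp25),sp14))))).
From sp25 up to that node: 6 branches. From sp26 up to the same node: 5 branches. Total: 6 + 5 = 11.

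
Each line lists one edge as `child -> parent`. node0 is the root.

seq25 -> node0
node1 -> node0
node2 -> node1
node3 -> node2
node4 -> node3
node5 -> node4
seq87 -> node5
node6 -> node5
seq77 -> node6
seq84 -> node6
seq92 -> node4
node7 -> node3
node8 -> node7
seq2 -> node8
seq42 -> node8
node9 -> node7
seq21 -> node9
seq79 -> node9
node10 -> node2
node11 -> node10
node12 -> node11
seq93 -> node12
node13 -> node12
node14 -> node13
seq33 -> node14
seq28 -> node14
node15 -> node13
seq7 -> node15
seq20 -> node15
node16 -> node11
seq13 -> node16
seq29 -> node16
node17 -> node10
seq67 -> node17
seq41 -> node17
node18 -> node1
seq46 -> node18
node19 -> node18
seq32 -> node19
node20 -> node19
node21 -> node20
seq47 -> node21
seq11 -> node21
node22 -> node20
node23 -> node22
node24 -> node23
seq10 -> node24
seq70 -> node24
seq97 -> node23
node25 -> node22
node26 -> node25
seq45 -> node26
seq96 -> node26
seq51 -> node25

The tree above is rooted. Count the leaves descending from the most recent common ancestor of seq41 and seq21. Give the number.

The MRCA of seq41 and seq21 is the node subtending ((((seq87,(seq77,seq84)),seq92),((seq2,seq42),(seq21,seq79))),(((seq93,((seq33,seq28),(seq7,seq20))),(seq13,seq29)),(seq67,seq41))).
That clade contains 17 terminal taxa: seq13, seq2, seq20, seq21, seq28, seq29, seq33, seq41, seq42, seq67, seq7, seq77, seq79, seq84, seq87, seq92, seq93.

17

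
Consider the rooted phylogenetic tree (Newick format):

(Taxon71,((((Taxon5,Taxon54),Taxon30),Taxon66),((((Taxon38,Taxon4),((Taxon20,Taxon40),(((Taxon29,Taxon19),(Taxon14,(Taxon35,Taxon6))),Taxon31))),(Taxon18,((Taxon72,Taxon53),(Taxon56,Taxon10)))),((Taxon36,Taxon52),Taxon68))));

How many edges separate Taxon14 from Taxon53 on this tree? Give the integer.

The MRCA of Taxon14 and Taxon53 is the node subtending (((Taxon38,Taxon4),((Taxon20,Taxon40),(((Taxon29,Taxon19),(Taxon14,(Taxon35,Taxon6))),Taxon31))),(Taxon18,((Taxon72,Taxon53),(Taxon56,Taxon10)))).
From Taxon14 up to that node: 6 branches. From Taxon53 up to the same node: 4 branches. Total: 6 + 4 = 10.

10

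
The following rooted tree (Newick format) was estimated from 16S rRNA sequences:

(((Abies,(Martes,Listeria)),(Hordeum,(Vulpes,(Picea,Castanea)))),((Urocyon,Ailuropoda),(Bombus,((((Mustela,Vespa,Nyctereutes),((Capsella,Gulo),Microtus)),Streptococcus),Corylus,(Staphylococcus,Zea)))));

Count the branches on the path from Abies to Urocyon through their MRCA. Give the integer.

The MRCA of Abies and Urocyon is the root of the tree.
From Abies up to that node: 3 branches. From Urocyon up to the same node: 3 branches. Total: 3 + 3 = 6.

6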